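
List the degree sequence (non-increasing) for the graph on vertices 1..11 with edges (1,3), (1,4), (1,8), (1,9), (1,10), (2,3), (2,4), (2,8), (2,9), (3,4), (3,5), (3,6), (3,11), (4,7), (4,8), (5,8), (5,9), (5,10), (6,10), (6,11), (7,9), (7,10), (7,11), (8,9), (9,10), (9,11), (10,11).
[7, 6, 6, 5, 5, 5, 5, 4, 4, 4, 3] (degrees: deg(1)=5, deg(2)=4, deg(3)=6, deg(4)=5, deg(5)=4, deg(6)=3, deg(7)=4, deg(8)=5, deg(9)=7, deg(10)=6, deg(11)=5)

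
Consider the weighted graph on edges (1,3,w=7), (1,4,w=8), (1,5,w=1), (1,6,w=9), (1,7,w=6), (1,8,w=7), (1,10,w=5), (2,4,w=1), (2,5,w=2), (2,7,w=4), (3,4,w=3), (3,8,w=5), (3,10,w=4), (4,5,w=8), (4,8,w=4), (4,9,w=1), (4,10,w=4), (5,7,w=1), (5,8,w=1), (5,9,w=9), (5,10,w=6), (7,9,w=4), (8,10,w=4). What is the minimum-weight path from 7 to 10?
6 (path: 7 -> 5 -> 8 -> 10; weights 1 + 1 + 4 = 6)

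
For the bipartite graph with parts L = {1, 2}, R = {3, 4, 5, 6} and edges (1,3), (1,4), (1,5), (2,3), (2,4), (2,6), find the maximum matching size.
2 (matching: (1,5), (2,6); upper bound min(|L|,|R|) = min(2,4) = 2)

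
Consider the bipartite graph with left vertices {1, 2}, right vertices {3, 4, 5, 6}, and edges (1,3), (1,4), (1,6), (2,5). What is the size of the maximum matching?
2 (matching: (1,6), (2,5); upper bound min(|L|,|R|) = min(2,4) = 2)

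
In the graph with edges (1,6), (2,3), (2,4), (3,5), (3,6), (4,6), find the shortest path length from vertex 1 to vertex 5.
3 (path: 1 -> 6 -> 3 -> 5, 3 edges)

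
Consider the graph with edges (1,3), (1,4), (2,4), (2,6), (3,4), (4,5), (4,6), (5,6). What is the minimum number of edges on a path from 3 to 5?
2 (path: 3 -> 4 -> 5, 2 edges)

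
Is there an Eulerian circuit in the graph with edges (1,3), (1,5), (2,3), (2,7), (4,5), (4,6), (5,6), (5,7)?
Yes (the graph is connected and all 7 vertices have even degree)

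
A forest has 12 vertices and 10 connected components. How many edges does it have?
2 (Each of the 10 component trees on V_i vertices has V_i - 1 edges; summing gives V - C = 12 - 10 = 2)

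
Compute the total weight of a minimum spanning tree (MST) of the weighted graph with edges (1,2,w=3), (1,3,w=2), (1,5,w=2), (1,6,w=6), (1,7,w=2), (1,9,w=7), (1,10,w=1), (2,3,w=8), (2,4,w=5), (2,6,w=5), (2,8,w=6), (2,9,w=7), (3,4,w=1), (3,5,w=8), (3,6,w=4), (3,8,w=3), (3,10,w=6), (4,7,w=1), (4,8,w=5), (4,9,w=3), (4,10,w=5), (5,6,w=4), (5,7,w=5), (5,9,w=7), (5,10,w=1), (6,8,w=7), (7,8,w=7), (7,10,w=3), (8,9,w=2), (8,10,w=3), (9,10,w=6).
18 (MST edges: (1,2,w=3), (1,3,w=2), (1,10,w=1), (3,4,w=1), (3,6,w=4), (3,8,w=3), (4,7,w=1), (5,10,w=1), (8,9,w=2); sum of weights 3 + 2 + 1 + 1 + 4 + 3 + 1 + 1 + 2 = 18)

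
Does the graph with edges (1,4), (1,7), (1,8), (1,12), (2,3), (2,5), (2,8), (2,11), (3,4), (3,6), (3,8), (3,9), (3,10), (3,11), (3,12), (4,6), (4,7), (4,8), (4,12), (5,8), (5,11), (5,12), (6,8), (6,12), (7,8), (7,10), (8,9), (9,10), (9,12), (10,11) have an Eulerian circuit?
Yes (the graph is connected and all 12 vertices have even degree)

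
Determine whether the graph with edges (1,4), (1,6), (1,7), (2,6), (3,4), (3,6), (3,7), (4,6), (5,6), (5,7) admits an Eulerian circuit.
No (6 vertices have odd degree: {1, 2, 3, 4, 6, 7}; Eulerian circuit requires 0)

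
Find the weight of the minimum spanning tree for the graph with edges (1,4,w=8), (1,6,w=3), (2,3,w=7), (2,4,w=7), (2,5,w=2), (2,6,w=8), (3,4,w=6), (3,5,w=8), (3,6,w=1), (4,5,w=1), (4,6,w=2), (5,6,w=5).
9 (MST edges: (1,6,w=3), (2,5,w=2), (3,6,w=1), (4,5,w=1), (4,6,w=2); sum of weights 3 + 2 + 1 + 1 + 2 = 9)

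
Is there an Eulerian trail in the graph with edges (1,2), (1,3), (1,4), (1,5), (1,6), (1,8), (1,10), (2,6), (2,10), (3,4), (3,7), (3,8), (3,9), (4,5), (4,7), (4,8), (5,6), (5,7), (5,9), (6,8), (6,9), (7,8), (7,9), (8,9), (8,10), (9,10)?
No (8 vertices have odd degree: {1, 2, 3, 4, 5, 6, 7, 8}; Eulerian path requires 0 or 2)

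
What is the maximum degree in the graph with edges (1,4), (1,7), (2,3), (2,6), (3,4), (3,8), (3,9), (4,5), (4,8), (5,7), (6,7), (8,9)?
4 (attained at vertices 3, 4)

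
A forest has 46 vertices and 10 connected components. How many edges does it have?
36 (Each of the 10 component trees on V_i vertices has V_i - 1 edges; summing gives V - C = 46 - 10 = 36)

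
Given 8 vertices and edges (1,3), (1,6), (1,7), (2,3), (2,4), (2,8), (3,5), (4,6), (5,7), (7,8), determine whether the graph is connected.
Yes (BFS from 1 visits [1, 3, 6, 7, 2, 5, 4, 8] — all 8 vertices reached)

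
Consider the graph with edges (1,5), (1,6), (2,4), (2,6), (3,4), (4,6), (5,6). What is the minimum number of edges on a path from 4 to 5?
2 (path: 4 -> 6 -> 5, 2 edges)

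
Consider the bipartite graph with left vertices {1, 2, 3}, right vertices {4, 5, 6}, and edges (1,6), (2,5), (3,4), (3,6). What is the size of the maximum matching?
3 (matching: (1,6), (2,5), (3,4); upper bound min(|L|,|R|) = min(3,3) = 3)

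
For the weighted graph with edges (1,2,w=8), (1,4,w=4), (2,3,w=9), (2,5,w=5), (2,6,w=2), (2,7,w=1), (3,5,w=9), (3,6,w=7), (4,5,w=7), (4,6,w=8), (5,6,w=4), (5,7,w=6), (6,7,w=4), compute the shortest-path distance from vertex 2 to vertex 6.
2 (path: 2 -> 6; weights 2 = 2)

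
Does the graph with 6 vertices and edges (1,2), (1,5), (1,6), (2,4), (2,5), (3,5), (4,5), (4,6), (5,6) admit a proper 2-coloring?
No (odd cycle of length 3: 5 -> 1 -> 2 -> 5)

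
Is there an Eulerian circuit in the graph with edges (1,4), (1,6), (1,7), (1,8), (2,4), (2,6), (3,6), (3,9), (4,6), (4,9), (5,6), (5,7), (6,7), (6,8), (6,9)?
No (2 vertices have odd degree: {7, 9}; Eulerian circuit requires 0)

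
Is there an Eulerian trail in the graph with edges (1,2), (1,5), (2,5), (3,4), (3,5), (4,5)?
Yes — and in fact it has an Eulerian circuit (the graph is connected and all 5 vertices have even degree)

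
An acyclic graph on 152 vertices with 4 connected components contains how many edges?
148 (Each of the 4 component trees on V_i vertices has V_i - 1 edges; summing gives V - C = 152 - 4 = 148)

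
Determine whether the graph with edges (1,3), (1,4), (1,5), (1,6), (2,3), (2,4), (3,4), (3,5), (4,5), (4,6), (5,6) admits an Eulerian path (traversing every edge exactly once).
Yes (the graph is connected and exactly 2 vertices have odd degree: {4, 6}; any Eulerian path must start and end at those)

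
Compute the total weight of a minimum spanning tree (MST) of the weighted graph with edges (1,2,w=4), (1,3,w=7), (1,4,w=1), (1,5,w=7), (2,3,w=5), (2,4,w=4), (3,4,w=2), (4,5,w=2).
9 (MST edges: (1,2,w=4), (1,4,w=1), (3,4,w=2), (4,5,w=2); sum of weights 4 + 1 + 2 + 2 = 9)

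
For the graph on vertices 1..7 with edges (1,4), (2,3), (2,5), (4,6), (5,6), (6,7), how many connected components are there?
1 (components: {1, 2, 3, 4, 5, 6, 7})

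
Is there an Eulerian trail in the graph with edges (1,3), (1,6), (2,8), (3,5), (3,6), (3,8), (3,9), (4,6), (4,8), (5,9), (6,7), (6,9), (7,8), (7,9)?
No (4 vertices have odd degree: {2, 3, 6, 7}; Eulerian path requires 0 or 2)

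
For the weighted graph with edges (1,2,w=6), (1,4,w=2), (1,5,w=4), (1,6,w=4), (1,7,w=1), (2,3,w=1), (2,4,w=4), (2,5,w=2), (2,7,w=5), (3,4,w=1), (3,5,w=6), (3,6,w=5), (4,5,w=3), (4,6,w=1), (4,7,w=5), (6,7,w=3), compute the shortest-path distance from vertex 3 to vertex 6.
2 (path: 3 -> 4 -> 6; weights 1 + 1 = 2)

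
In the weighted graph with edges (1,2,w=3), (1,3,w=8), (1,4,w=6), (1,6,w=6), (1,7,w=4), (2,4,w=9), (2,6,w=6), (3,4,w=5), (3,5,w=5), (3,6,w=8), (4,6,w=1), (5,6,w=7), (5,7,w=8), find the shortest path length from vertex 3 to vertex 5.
5 (path: 3 -> 5; weights 5 = 5)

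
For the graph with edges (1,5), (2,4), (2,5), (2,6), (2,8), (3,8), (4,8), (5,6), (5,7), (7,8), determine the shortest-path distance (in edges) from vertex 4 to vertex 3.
2 (path: 4 -> 8 -> 3, 2 edges)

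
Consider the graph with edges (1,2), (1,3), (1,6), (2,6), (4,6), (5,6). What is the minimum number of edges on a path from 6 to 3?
2 (path: 6 -> 1 -> 3, 2 edges)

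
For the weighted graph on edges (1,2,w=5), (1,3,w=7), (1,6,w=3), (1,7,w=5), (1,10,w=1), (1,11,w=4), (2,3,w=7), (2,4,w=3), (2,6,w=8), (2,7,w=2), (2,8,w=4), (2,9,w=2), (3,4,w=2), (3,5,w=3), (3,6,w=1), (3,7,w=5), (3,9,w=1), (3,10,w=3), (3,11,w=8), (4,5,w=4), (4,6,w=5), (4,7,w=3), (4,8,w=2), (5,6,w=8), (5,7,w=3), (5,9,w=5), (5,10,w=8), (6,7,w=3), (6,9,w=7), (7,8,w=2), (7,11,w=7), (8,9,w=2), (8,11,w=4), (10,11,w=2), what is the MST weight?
19 (MST edges: (1,6,w=3), (1,10,w=1), (2,7,w=2), (2,9,w=2), (3,4,w=2), (3,5,w=3), (3,6,w=1), (3,9,w=1), (4,8,w=2), (10,11,w=2); sum of weights 3 + 1 + 2 + 2 + 2 + 3 + 1 + 1 + 2 + 2 = 19)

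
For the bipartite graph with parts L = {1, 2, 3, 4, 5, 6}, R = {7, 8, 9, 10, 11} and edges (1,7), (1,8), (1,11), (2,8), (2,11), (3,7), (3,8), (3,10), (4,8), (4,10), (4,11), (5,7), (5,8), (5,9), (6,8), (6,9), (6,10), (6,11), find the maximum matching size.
5 (matching: (1,11), (2,8), (3,10), (5,7), (6,9); upper bound min(|L|,|R|) = min(6,5) = 5)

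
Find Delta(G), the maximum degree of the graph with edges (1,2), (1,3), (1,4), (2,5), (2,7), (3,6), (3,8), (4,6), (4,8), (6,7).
3 (attained at vertices 1, 2, 3, 4, 6)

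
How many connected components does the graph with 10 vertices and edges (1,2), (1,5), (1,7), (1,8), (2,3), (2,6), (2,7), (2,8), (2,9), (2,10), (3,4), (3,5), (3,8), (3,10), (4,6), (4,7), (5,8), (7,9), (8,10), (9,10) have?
1 (components: {1, 2, 3, 4, 5, 6, 7, 8, 9, 10})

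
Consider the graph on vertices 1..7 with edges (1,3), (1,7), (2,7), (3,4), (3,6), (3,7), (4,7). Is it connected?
No, it has 2 components: {1, 2, 3, 4, 6, 7}, {5}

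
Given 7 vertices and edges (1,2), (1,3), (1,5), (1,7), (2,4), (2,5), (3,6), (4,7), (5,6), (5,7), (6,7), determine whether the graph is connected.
Yes (BFS from 1 visits [1, 2, 3, 5, 7, 4, 6] — all 7 vertices reached)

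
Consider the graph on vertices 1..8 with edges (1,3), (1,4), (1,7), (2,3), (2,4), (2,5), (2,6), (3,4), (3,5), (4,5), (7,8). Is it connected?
Yes (BFS from 1 visits [1, 3, 4, 7, 2, 5, 8, 6] — all 8 vertices reached)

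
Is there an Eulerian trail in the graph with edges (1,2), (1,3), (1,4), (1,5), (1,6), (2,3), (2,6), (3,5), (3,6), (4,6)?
Yes (the graph is connected and exactly 2 vertices have odd degree: {1, 2}; any Eulerian path must start and end at those)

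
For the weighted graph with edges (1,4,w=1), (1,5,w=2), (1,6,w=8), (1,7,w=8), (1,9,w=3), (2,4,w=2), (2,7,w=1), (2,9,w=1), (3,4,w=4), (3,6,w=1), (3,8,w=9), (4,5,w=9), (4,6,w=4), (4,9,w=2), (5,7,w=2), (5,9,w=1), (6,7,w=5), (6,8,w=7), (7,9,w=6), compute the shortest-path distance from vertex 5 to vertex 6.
7 (path: 5 -> 7 -> 6; weights 2 + 5 = 7)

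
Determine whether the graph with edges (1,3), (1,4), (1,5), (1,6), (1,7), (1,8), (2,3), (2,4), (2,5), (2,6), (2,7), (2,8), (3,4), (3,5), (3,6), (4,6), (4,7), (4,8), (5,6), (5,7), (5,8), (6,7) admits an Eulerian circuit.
No (2 vertices have odd degree: {3, 7}; Eulerian circuit requires 0)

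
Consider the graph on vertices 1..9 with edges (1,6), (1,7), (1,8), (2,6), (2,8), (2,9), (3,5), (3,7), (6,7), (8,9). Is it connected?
No, it has 2 components: {1, 2, 3, 5, 6, 7, 8, 9}, {4}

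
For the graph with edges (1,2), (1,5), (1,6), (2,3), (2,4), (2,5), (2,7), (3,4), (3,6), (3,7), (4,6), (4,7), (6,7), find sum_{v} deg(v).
26 (handshake: sum of degrees = 2|E| = 2 x 13 = 26)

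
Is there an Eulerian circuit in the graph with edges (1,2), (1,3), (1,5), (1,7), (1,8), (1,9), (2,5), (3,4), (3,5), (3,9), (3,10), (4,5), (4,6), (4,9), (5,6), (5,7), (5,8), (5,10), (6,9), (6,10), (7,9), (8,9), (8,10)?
No (2 vertices have odd degree: {3, 7}; Eulerian circuit requires 0)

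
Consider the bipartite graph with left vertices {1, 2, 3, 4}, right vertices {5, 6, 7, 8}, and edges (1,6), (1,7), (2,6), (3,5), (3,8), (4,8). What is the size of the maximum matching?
4 (matching: (1,7), (2,6), (3,5), (4,8); upper bound min(|L|,|R|) = min(4,4) = 4)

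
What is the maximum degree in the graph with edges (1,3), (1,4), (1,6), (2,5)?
3 (attained at vertex 1)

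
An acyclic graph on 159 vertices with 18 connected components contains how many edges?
141 (Each of the 18 component trees on V_i vertices has V_i - 1 edges; summing gives V - C = 159 - 18 = 141)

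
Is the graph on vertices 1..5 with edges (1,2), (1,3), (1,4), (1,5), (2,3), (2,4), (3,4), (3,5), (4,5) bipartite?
No (odd cycle of length 3: 3 -> 1 -> 5 -> 3)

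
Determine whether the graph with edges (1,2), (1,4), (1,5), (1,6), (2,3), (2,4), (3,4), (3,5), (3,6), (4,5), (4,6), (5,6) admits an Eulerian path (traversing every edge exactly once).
Yes (the graph is connected and exactly 2 vertices have odd degree: {2, 4}; any Eulerian path must start and end at those)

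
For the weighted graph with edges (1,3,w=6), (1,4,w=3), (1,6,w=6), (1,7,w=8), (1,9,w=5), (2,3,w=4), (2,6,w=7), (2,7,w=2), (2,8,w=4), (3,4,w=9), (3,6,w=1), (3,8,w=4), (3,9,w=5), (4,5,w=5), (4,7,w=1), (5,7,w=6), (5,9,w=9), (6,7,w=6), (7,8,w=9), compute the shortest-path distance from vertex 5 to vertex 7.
6 (path: 5 -> 7; weights 6 = 6)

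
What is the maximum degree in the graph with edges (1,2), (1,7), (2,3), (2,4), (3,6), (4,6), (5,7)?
3 (attained at vertex 2)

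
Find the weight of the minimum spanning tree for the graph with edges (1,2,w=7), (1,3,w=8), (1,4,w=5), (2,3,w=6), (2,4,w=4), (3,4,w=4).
13 (MST edges: (1,4,w=5), (2,4,w=4), (3,4,w=4); sum of weights 5 + 4 + 4 = 13)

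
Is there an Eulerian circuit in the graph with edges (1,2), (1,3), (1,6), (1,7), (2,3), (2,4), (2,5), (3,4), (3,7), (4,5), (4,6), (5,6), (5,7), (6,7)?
Yes (the graph is connected and all 7 vertices have even degree)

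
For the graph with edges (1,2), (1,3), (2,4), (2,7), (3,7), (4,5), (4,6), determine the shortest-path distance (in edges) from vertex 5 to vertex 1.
3 (path: 5 -> 4 -> 2 -> 1, 3 edges)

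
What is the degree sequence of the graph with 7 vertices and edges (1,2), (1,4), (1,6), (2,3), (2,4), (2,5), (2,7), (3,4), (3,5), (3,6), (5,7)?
[5, 4, 3, 3, 3, 2, 2] (degrees: deg(1)=3, deg(2)=5, deg(3)=4, deg(4)=3, deg(5)=3, deg(6)=2, deg(7)=2)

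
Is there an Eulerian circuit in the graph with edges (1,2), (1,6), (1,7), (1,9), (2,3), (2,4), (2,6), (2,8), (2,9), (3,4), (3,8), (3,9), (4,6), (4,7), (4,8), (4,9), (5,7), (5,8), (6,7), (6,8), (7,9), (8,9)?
No (2 vertices have odd degree: {6, 7}; Eulerian circuit requires 0)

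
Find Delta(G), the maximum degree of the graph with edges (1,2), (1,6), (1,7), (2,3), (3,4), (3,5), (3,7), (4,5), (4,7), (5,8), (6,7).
4 (attained at vertices 3, 7)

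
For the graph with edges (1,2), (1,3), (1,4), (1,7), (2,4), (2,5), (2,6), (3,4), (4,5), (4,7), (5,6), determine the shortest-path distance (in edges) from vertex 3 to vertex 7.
2 (path: 3 -> 1 -> 7, 2 edges)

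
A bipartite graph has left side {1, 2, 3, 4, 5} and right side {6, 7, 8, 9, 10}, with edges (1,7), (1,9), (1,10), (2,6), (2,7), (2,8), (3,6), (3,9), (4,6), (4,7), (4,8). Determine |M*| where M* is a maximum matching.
4 (matching: (1,10), (2,8), (3,9), (4,7); upper bound min(|L|,|R|) = min(5,5) = 5)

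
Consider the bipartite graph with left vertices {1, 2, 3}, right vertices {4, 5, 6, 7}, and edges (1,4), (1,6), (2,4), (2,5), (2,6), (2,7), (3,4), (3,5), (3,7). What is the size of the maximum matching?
3 (matching: (1,6), (2,7), (3,5); upper bound min(|L|,|R|) = min(3,4) = 3)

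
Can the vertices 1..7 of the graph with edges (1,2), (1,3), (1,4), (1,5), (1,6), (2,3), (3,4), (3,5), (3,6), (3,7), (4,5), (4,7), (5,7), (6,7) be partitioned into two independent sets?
No (odd cycle of length 3: 4 -> 1 -> 3 -> 4)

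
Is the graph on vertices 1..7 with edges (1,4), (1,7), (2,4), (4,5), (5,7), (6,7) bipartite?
Yes. Partition: {1, 2, 3, 5, 6}, {4, 7}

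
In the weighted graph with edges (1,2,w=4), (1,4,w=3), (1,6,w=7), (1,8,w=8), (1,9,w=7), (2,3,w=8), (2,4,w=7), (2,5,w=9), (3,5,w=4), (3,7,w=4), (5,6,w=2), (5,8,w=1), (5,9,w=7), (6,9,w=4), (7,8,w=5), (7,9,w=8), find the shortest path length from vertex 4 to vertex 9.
10 (path: 4 -> 1 -> 9; weights 3 + 7 = 10)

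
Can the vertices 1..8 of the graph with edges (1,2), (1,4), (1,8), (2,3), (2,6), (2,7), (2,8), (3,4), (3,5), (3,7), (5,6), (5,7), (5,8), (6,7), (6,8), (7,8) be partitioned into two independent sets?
No (odd cycle of length 3: 8 -> 1 -> 2 -> 8)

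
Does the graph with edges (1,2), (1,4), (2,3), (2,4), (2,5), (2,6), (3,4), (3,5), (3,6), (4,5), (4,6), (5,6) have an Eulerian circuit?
No (2 vertices have odd degree: {2, 4}; Eulerian circuit requires 0)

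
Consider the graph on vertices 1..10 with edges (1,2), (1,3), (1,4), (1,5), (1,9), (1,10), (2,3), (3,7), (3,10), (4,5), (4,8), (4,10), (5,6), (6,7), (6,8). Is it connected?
Yes (BFS from 1 visits [1, 2, 3, 4, 5, 9, 10, 7, 8, 6] — all 10 vertices reached)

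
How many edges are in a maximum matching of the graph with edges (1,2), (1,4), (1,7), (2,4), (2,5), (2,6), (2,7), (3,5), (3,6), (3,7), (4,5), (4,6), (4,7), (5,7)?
3 (matching: (2,5), (3,6), (4,7); upper bound floor(n/2) = floor(7/2) = 3)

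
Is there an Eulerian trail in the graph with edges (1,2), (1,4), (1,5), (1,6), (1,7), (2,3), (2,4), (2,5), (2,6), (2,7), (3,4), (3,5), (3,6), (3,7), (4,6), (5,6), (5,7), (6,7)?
No (4 vertices have odd degree: {1, 3, 5, 7}; Eulerian path requires 0 or 2)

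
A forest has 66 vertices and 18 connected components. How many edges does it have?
48 (Each of the 18 component trees on V_i vertices has V_i - 1 edges; summing gives V - C = 66 - 18 = 48)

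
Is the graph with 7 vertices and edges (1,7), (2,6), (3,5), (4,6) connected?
No, it has 3 components: {1, 7}, {2, 4, 6}, {3, 5}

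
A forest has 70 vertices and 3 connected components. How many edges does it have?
67 (Each of the 3 component trees on V_i vertices has V_i - 1 edges; summing gives V - C = 70 - 3 = 67)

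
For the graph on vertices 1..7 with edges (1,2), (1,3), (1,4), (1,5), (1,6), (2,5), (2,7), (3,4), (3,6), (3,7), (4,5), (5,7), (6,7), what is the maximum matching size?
3 (matching: (1,6), (2,7), (4,5); upper bound floor(n/2) = floor(7/2) = 3)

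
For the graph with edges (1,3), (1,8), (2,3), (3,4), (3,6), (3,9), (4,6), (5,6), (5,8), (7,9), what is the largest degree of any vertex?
5 (attained at vertex 3)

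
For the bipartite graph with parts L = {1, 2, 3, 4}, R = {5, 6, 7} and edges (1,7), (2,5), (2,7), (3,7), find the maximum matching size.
2 (matching: (1,7), (2,5); upper bound min(|L|,|R|) = min(4,3) = 3)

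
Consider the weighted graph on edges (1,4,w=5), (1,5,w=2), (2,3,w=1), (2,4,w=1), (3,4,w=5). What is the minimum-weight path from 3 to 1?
7 (path: 3 -> 2 -> 4 -> 1; weights 1 + 1 + 5 = 7)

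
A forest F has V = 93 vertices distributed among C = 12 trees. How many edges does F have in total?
81 (Each of the 12 component trees on V_i vertices has V_i - 1 edges; summing gives V - C = 93 - 12 = 81)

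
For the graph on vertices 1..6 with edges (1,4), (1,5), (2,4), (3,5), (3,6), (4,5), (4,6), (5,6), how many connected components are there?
1 (components: {1, 2, 3, 4, 5, 6})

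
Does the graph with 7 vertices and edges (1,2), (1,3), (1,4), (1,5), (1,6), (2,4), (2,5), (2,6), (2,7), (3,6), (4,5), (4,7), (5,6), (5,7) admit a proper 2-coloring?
No (odd cycle of length 3: 2 -> 1 -> 5 -> 2)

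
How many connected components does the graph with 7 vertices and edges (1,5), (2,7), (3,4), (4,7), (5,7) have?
2 (components: {1, 2, 3, 4, 5, 7}, {6})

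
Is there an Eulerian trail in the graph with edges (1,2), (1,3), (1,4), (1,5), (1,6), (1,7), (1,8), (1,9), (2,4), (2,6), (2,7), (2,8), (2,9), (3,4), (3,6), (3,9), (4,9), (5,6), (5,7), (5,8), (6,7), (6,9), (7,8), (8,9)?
Yes (the graph is connected and exactly 2 vertices have odd degree: {7, 8}; any Eulerian path must start and end at those)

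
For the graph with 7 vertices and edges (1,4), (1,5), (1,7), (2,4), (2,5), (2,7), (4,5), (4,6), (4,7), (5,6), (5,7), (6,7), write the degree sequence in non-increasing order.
[5, 5, 5, 3, 3, 3, 0] (degrees: deg(1)=3, deg(2)=3, deg(3)=0, deg(4)=5, deg(5)=5, deg(6)=3, deg(7)=5)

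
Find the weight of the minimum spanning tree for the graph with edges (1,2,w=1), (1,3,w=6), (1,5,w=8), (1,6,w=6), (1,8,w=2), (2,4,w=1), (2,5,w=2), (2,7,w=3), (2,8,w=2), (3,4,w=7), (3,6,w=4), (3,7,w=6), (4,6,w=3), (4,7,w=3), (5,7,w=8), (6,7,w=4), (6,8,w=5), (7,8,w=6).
16 (MST edges: (1,2,w=1), (1,8,w=2), (2,4,w=1), (2,5,w=2), (2,7,w=3), (3,6,w=4), (4,6,w=3); sum of weights 1 + 2 + 1 + 2 + 3 + 4 + 3 = 16)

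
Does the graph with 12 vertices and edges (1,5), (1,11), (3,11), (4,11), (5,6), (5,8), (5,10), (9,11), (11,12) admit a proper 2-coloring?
Yes. Partition: {1, 2, 3, 4, 6, 7, 8, 9, 10, 12}, {5, 11}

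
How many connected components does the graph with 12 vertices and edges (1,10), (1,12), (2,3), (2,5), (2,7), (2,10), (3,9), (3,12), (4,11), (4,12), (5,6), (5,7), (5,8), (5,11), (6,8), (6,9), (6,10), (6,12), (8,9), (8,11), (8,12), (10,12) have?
1 (components: {1, 2, 3, 4, 5, 6, 7, 8, 9, 10, 11, 12})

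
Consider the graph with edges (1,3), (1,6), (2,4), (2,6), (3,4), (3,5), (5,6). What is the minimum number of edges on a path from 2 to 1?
2 (path: 2 -> 6 -> 1, 2 edges)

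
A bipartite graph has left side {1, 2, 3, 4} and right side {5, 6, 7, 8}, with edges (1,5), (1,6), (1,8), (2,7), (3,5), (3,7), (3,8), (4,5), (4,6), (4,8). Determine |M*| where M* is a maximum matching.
4 (matching: (1,8), (2,7), (3,5), (4,6); upper bound min(|L|,|R|) = min(4,4) = 4)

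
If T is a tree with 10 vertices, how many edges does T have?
9 (A tree on V vertices has V - 1 edges, so 10 - 1 = 9)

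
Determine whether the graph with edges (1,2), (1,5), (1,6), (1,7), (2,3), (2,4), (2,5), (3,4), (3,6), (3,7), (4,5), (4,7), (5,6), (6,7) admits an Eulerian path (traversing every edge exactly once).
Yes — and in fact it has an Eulerian circuit (the graph is connected and all 7 vertices have even degree)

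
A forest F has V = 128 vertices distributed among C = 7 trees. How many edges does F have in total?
121 (Each of the 7 component trees on V_i vertices has V_i - 1 edges; summing gives V - C = 128 - 7 = 121)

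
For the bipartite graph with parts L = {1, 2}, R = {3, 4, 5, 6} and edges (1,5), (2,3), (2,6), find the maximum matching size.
2 (matching: (1,5), (2,6); upper bound min(|L|,|R|) = min(2,4) = 2)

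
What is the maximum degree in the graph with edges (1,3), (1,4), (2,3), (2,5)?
2 (attained at vertices 1, 2, 3)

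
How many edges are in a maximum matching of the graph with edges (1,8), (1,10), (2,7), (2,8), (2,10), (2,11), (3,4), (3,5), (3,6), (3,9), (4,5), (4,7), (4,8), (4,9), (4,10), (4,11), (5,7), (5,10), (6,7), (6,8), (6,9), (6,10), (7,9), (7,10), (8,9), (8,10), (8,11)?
5 (matching: (1,10), (2,8), (4,11), (5,7), (6,9); upper bound floor(n/2) = floor(11/2) = 5)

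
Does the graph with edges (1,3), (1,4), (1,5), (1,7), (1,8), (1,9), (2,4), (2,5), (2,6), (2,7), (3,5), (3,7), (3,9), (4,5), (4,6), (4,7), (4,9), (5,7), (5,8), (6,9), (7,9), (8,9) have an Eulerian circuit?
No (2 vertices have odd degree: {6, 8}; Eulerian circuit requires 0)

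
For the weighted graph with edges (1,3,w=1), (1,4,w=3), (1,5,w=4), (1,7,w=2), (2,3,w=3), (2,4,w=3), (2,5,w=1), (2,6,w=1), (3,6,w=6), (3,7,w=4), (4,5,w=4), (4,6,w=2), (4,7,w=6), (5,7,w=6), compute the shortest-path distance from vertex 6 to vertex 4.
2 (path: 6 -> 4; weights 2 = 2)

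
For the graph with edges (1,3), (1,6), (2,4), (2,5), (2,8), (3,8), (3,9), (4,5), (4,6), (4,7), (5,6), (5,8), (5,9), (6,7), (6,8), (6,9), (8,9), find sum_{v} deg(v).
34 (handshake: sum of degrees = 2|E| = 2 x 17 = 34)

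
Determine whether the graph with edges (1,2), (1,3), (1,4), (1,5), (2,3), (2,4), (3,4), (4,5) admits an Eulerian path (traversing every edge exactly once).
Yes (the graph is connected and exactly 2 vertices have odd degree: {2, 3}; any Eulerian path must start and end at those)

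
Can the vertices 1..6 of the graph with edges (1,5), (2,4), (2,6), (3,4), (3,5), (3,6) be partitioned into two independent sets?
Yes. Partition: {1, 2, 3}, {4, 5, 6}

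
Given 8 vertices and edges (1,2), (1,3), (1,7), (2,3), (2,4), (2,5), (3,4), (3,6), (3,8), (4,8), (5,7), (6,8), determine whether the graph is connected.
Yes (BFS from 1 visits [1, 2, 3, 7, 4, 5, 6, 8] — all 8 vertices reached)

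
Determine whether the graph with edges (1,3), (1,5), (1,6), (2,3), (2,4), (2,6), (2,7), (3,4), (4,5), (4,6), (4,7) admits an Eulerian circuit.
No (4 vertices have odd degree: {1, 3, 4, 6}; Eulerian circuit requires 0)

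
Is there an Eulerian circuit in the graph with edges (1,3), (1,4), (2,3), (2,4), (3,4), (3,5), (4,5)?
Yes (the graph is connected and all 5 vertices have even degree)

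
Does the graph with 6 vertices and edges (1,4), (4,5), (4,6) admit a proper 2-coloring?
Yes. Partition: {1, 2, 3, 5, 6}, {4}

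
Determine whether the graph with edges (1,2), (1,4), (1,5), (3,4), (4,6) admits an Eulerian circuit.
No (6 vertices have odd degree: {1, 2, 3, 4, 5, 6}; Eulerian circuit requires 0)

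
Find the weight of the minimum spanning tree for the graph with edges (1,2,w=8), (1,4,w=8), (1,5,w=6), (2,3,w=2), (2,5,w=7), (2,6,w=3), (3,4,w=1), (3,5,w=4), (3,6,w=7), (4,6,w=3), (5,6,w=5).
16 (MST edges: (1,5,w=6), (2,3,w=2), (2,6,w=3), (3,4,w=1), (3,5,w=4); sum of weights 6 + 2 + 3 + 1 + 4 = 16)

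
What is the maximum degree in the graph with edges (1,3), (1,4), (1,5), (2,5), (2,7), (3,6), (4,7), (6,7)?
3 (attained at vertices 1, 7)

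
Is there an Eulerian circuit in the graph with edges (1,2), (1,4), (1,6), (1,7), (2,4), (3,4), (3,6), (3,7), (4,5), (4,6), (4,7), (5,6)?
No (2 vertices have odd degree: {3, 7}; Eulerian circuit requires 0)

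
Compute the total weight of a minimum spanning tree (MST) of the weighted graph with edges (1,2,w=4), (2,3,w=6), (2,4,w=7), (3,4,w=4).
14 (MST edges: (1,2,w=4), (2,3,w=6), (3,4,w=4); sum of weights 4 + 6 + 4 = 14)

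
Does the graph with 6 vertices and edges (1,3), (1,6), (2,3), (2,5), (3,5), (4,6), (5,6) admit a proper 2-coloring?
No (odd cycle of length 5: 5 -> 6 -> 1 -> 3 -> 2 -> 5)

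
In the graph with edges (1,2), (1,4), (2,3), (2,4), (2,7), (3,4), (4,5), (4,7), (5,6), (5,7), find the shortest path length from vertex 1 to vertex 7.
2 (path: 1 -> 2 -> 7, 2 edges)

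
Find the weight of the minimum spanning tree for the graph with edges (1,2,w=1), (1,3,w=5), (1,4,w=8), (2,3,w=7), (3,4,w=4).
10 (MST edges: (1,2,w=1), (1,3,w=5), (3,4,w=4); sum of weights 1 + 5 + 4 = 10)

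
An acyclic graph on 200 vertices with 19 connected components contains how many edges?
181 (Each of the 19 component trees on V_i vertices has V_i - 1 edges; summing gives V - C = 200 - 19 = 181)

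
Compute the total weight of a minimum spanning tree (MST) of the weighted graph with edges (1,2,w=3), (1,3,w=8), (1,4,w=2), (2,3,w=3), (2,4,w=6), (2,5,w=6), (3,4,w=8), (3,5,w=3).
11 (MST edges: (1,2,w=3), (1,4,w=2), (2,3,w=3), (3,5,w=3); sum of weights 3 + 2 + 3 + 3 = 11)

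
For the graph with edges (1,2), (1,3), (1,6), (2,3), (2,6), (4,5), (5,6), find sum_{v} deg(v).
14 (handshake: sum of degrees = 2|E| = 2 x 7 = 14)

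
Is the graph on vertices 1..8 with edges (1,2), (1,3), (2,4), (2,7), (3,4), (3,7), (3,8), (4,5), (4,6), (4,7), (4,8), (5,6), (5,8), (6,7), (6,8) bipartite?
No (odd cycle of length 3: 7 -> 3 -> 4 -> 7)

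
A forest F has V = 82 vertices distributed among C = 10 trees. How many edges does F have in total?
72 (Each of the 10 component trees on V_i vertices has V_i - 1 edges; summing gives V - C = 82 - 10 = 72)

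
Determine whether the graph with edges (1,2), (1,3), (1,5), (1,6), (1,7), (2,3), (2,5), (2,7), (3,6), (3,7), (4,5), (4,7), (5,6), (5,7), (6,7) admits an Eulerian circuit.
No (2 vertices have odd degree: {1, 5}; Eulerian circuit requires 0)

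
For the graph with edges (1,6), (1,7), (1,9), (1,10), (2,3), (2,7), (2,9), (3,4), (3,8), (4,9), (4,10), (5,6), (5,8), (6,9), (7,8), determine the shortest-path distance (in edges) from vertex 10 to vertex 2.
3 (path: 10 -> 4 -> 9 -> 2, 3 edges)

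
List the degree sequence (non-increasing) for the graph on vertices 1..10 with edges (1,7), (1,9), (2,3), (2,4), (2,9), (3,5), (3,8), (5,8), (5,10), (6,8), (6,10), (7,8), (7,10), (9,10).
[4, 4, 3, 3, 3, 3, 3, 2, 2, 1] (degrees: deg(1)=2, deg(2)=3, deg(3)=3, deg(4)=1, deg(5)=3, deg(6)=2, deg(7)=3, deg(8)=4, deg(9)=3, deg(10)=4)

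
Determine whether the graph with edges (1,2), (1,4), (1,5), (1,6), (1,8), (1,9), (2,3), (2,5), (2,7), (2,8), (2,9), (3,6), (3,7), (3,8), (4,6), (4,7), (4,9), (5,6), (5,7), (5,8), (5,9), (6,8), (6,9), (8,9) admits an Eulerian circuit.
Yes (the graph is connected and all 9 vertices have even degree)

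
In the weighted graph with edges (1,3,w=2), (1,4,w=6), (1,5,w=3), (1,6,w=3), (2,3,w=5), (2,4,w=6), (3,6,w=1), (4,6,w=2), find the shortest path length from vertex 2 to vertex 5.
10 (path: 2 -> 3 -> 1 -> 5; weights 5 + 2 + 3 = 10)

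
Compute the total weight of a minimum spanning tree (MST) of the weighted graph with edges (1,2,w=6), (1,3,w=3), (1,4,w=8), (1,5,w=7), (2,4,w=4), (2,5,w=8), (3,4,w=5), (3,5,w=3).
15 (MST edges: (1,3,w=3), (2,4,w=4), (3,4,w=5), (3,5,w=3); sum of weights 3 + 4 + 5 + 3 = 15)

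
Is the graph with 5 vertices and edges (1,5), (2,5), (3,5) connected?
No, it has 2 components: {1, 2, 3, 5}, {4}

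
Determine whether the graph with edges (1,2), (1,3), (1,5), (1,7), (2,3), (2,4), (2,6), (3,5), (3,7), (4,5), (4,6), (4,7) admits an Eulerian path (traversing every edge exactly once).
Yes (the graph is connected and exactly 2 vertices have odd degree: {5, 7}; any Eulerian path must start and end at those)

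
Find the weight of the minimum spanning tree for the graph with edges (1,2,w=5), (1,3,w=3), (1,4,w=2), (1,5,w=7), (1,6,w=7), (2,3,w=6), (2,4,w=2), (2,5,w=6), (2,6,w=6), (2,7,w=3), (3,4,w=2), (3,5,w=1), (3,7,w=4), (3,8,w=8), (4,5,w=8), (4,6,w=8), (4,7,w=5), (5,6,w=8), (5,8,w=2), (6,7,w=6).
18 (MST edges: (1,4,w=2), (2,4,w=2), (2,6,w=6), (2,7,w=3), (3,4,w=2), (3,5,w=1), (5,8,w=2); sum of weights 2 + 2 + 6 + 3 + 2 + 1 + 2 = 18)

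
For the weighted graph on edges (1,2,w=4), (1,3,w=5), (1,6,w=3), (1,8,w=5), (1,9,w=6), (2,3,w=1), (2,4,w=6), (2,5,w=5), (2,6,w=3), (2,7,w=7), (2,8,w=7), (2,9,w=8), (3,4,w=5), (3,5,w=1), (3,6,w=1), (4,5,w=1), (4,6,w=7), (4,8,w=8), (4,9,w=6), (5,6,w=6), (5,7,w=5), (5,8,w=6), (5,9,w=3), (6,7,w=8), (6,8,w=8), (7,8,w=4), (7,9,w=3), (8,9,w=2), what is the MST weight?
15 (MST edges: (1,6,w=3), (2,3,w=1), (3,5,w=1), (3,6,w=1), (4,5,w=1), (5,9,w=3), (7,9,w=3), (8,9,w=2); sum of weights 3 + 1 + 1 + 1 + 1 + 3 + 3 + 2 = 15)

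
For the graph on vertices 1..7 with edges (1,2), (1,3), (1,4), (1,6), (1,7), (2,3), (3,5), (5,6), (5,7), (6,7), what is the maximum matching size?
3 (matching: (1,4), (3,5), (6,7); upper bound floor(n/2) = floor(7/2) = 3)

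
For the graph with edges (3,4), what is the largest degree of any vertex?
1 (attained at vertices 3, 4)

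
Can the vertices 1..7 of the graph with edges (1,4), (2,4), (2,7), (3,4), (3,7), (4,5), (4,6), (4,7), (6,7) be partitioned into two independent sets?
No (odd cycle of length 3: 7 -> 4 -> 3 -> 7)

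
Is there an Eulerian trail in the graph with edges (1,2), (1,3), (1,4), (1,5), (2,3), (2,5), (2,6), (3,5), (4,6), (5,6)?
Yes (the graph is connected and exactly 2 vertices have odd degree: {3, 6}; any Eulerian path must start and end at those)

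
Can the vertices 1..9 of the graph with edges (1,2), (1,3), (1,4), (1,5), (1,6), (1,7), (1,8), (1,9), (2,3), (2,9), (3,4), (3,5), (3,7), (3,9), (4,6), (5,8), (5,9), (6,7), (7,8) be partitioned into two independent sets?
No (odd cycle of length 3: 3 -> 1 -> 7 -> 3)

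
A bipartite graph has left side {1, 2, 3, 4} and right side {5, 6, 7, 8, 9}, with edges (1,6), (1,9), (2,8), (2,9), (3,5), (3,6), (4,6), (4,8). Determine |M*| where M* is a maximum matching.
4 (matching: (1,9), (2,8), (3,5), (4,6); upper bound min(|L|,|R|) = min(4,5) = 4)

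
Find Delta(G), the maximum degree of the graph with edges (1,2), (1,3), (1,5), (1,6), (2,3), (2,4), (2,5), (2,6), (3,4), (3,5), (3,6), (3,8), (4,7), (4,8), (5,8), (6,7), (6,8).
6 (attained at vertex 3)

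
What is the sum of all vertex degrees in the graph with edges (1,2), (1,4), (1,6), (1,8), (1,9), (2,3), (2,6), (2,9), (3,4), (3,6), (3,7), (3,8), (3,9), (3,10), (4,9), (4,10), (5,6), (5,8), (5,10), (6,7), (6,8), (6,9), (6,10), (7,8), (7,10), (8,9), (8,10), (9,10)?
56 (handshake: sum of degrees = 2|E| = 2 x 28 = 56)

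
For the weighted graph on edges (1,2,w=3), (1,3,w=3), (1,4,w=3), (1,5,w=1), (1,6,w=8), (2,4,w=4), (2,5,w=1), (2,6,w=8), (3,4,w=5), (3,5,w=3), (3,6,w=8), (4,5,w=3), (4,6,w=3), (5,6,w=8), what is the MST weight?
11 (MST edges: (1,3,w=3), (1,4,w=3), (1,5,w=1), (2,5,w=1), (4,6,w=3); sum of weights 3 + 3 + 1 + 1 + 3 = 11)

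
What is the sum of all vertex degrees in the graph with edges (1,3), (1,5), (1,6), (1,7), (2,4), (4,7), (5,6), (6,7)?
16 (handshake: sum of degrees = 2|E| = 2 x 8 = 16)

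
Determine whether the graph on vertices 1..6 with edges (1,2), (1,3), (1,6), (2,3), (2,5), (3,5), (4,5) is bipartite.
No (odd cycle of length 3: 3 -> 1 -> 2 -> 3)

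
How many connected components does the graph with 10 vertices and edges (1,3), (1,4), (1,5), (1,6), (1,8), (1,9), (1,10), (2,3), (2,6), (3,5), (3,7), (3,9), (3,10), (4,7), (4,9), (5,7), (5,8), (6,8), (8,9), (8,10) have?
1 (components: {1, 2, 3, 4, 5, 6, 7, 8, 9, 10})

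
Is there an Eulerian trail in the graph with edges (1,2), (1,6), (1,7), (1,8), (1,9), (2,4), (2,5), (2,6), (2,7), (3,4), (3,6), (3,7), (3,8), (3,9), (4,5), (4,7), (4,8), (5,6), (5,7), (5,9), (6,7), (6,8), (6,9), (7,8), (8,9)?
No (8 vertices have odd degree: {1, 2, 3, 4, 5, 6, 7, 9}; Eulerian path requires 0 or 2)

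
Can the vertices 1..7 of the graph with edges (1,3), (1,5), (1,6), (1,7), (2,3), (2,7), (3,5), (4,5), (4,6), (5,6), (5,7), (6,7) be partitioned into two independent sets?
No (odd cycle of length 3: 5 -> 1 -> 3 -> 5)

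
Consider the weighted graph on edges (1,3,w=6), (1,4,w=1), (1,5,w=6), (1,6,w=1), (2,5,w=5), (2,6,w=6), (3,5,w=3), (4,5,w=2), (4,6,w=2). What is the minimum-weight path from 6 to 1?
1 (path: 6 -> 1; weights 1 = 1)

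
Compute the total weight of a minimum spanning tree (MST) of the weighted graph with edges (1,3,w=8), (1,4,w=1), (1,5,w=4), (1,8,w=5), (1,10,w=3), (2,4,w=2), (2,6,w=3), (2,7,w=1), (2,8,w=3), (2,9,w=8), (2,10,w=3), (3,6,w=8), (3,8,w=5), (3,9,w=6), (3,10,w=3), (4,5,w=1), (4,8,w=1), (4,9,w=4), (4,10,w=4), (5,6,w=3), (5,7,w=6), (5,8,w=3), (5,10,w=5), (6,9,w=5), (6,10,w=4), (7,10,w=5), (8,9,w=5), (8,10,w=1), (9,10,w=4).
17 (MST edges: (1,4,w=1), (2,4,w=2), (2,6,w=3), (2,7,w=1), (3,10,w=3), (4,5,w=1), (4,8,w=1), (4,9,w=4), (8,10,w=1); sum of weights 1 + 2 + 3 + 1 + 3 + 1 + 1 + 4 + 1 = 17)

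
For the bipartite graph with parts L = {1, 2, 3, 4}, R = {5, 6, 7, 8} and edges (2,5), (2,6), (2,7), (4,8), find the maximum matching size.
2 (matching: (2,7), (4,8); upper bound min(|L|,|R|) = min(4,4) = 4)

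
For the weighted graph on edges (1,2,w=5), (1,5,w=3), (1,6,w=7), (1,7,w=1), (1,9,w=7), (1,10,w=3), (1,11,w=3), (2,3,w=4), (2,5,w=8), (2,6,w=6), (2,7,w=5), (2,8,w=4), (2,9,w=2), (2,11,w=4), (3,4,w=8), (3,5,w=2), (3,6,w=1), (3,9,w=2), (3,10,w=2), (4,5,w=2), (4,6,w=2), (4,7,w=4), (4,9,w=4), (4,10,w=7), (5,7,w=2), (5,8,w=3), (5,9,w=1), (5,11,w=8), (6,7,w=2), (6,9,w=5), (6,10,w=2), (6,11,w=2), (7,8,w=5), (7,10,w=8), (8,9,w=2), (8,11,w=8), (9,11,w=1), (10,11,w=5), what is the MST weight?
16 (MST edges: (1,7,w=1), (2,9,w=2), (3,5,w=2), (3,6,w=1), (3,10,w=2), (4,5,w=2), (5,7,w=2), (5,9,w=1), (8,9,w=2), (9,11,w=1); sum of weights 1 + 2 + 2 + 1 + 2 + 2 + 2 + 1 + 2 + 1 = 16)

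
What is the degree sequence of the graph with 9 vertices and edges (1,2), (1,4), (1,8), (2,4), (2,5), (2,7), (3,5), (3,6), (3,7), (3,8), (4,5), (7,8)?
[4, 4, 3, 3, 3, 3, 3, 1, 0] (degrees: deg(1)=3, deg(2)=4, deg(3)=4, deg(4)=3, deg(5)=3, deg(6)=1, deg(7)=3, deg(8)=3, deg(9)=0)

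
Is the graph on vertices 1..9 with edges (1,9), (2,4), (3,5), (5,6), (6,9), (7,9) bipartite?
Yes. Partition: {1, 2, 3, 6, 7, 8}, {4, 5, 9}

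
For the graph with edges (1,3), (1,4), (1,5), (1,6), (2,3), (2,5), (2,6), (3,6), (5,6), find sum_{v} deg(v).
18 (handshake: sum of degrees = 2|E| = 2 x 9 = 18)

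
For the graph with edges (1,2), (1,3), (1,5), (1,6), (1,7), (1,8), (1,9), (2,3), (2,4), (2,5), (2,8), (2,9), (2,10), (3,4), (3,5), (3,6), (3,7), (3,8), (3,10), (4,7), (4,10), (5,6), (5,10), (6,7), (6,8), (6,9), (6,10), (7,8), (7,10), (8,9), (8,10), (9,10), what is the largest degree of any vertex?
8 (attained at vertices 3, 10)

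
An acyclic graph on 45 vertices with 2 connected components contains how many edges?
43 (Each of the 2 component trees on V_i vertices has V_i - 1 edges; summing gives V - C = 45 - 2 = 43)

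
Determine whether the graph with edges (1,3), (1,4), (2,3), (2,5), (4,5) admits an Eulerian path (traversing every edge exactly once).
Yes — and in fact it has an Eulerian circuit (the graph is connected and all 5 vertices have even degree)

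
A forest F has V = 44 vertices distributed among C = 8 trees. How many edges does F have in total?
36 (Each of the 8 component trees on V_i vertices has V_i - 1 edges; summing gives V - C = 44 - 8 = 36)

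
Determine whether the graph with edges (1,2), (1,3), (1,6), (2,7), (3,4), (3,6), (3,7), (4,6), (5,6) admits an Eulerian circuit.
No (2 vertices have odd degree: {1, 5}; Eulerian circuit requires 0)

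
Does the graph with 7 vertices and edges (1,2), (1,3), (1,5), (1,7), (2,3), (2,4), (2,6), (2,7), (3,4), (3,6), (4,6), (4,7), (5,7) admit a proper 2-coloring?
No (odd cycle of length 3: 7 -> 1 -> 5 -> 7)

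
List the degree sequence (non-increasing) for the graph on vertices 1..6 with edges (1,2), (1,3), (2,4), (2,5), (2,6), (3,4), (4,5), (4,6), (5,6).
[4, 4, 3, 3, 2, 2] (degrees: deg(1)=2, deg(2)=4, deg(3)=2, deg(4)=4, deg(5)=3, deg(6)=3)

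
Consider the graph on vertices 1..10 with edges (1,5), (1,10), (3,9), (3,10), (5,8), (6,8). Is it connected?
No, it has 4 components: {1, 3, 5, 6, 8, 9, 10}, {2}, {4}, {7}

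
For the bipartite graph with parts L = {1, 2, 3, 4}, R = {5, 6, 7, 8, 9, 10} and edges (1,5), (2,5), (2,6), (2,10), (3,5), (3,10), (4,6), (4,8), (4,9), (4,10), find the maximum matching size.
4 (matching: (1,5), (2,6), (3,10), (4,9); upper bound min(|L|,|R|) = min(4,6) = 4)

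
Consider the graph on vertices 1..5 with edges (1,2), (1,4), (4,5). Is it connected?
No, it has 2 components: {1, 2, 4, 5}, {3}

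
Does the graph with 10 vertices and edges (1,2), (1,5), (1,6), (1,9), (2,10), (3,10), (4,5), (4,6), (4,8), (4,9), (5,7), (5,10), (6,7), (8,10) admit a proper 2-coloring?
Yes. Partition: {1, 4, 7, 10}, {2, 3, 5, 6, 8, 9}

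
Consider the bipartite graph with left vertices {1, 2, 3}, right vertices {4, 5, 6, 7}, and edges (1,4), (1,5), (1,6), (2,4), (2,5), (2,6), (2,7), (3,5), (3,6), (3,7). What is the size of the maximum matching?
3 (matching: (1,6), (2,7), (3,5); upper bound min(|L|,|R|) = min(3,4) = 3)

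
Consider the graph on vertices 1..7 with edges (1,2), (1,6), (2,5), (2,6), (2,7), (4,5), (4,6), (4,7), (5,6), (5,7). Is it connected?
No, it has 2 components: {1, 2, 4, 5, 6, 7}, {3}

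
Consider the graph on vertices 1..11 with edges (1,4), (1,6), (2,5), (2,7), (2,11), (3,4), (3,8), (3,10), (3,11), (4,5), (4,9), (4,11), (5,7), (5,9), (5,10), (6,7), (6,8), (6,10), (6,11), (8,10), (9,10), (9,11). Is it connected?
Yes (BFS from 1 visits [1, 4, 6, 3, 5, 9, 11, 7, 8, 10, 2] — all 11 vertices reached)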